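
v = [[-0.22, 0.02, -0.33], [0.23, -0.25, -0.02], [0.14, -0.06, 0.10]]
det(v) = -0.00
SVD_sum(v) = [[-0.26, 0.13, -0.22], [0.17, -0.09, 0.14], [0.13, -0.06, 0.11]] + [[0.04,  -0.11,  -0.11], [0.06,  -0.16,  -0.17], [0.00,  -0.00,  -0.0]] + [[0.0,0.00,-0.0], [-0.00,-0.00,0.00], [0.01,0.01,-0.0]]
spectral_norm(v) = 0.47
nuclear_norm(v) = 0.77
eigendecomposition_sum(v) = [[-0.17+0.25j, 0.04-0.13j, -0.28+0.23j],[0.04+0.57j, -0.09-0.24j, -0.15+0.67j],[0.09+0.03j, (-0.04+0j), (0.1+0.06j)]] + [[-0.17-0.25j, (0.04+0.13j), -0.28-0.23j],[(0.04-0.57j), (-0.09+0.24j), (-0.15-0.67j)],[(0.09-0.03j), (-0.04-0j), 0.10-0.06j]] + [[(0.11-0j),(-0.06-0j),0.23+0.00j], [(0.14-0j),-0.07-0.00j,0.29+0.00j], [(-0.05+0j),(0.03+0j),(-0.1-0j)]]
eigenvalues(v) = [(-0.16+0.08j), (-0.16-0.08j), (-0.06+0j)]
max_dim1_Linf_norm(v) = 0.33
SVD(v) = [[-0.77,-0.56,0.31], [0.51,-0.83,-0.23], [0.38,-0.02,0.92]] @ diag([0.4722741892108058, 0.288951578114759, 0.012809204123060285]) @ [[0.72,-0.35,0.60], [-0.24,0.68,0.69], [0.65,0.64,-0.41]]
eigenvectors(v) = [[0.36+0.28j, (0.36-0.28j), -0.61+0.00j],[(0.88+0j), (0.88-0j), (-0.75+0j)],[(0.05-0.14j), 0.05+0.14j, 0.25+0.00j]]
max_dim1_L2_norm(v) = 0.4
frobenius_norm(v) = 0.55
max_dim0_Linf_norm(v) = 0.33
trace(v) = -0.37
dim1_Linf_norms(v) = [0.33, 0.25, 0.14]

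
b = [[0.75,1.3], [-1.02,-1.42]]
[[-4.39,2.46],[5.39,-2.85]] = b@[[-2.99, 0.83], [-1.65, 1.41]]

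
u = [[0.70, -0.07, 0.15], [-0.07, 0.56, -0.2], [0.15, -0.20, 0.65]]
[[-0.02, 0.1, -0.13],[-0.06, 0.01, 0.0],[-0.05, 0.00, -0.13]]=u @ [[-0.02,0.15,-0.15], [-0.15,0.03,-0.08], [-0.12,-0.02,-0.19]]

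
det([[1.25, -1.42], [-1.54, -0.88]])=-3.287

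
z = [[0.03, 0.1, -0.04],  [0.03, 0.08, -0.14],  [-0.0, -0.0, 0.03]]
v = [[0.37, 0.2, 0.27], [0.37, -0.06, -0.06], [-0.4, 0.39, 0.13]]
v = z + [[0.34,0.10,0.31],[0.34,-0.14,0.08],[-0.4,0.39,0.10]]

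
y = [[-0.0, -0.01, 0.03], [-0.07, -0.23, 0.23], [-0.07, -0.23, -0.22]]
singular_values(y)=[0.34, 0.32, 0.0]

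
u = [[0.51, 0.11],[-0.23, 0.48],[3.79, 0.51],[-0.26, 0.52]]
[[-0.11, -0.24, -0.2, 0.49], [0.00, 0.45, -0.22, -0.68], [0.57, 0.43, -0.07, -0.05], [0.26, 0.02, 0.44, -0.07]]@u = [[-0.89,0.03], [-0.76,-0.25], [-0.06,0.21], [1.81,0.23]]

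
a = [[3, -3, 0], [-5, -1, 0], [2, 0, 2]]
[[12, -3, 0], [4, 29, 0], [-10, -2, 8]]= a @ [[0, -5, 0], [-4, -4, 0], [-5, 4, 4]]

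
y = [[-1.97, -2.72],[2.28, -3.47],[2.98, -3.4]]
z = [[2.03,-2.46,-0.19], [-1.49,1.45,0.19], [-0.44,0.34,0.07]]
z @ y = [[-10.17, 3.66], [6.81, -1.62], [1.85, -0.22]]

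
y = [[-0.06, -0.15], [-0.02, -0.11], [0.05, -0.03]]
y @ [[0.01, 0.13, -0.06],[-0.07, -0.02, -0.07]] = [[0.01, -0.00, 0.01], [0.01, -0.00, 0.01], [0.00, 0.01, -0.00]]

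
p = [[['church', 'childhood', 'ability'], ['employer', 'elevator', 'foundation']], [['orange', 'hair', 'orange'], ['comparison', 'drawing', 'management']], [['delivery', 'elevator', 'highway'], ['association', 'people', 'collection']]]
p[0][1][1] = 'elevator'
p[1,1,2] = 'management'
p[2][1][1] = 'people'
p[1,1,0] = 'comparison'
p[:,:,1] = [['childhood', 'elevator'], ['hair', 'drawing'], ['elevator', 'people']]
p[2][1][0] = 'association'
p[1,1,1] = 'drawing'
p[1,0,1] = 'hair'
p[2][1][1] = 'people'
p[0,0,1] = 'childhood'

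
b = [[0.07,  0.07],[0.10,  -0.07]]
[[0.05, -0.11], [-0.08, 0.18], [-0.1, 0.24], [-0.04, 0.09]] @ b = [[-0.01,0.01],[0.01,-0.02],[0.02,-0.02],[0.01,-0.01]]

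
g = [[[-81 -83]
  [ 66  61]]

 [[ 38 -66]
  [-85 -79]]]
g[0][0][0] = -81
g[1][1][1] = -79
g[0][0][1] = -83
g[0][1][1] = 61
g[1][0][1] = -66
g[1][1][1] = -79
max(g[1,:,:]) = 38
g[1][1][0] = -85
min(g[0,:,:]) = -83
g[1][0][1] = -66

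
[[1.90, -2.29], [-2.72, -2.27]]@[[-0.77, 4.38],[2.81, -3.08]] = [[-7.90, 15.38], [-4.28, -4.92]]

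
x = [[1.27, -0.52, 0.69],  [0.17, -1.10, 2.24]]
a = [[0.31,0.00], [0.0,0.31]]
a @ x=[[0.39, -0.16, 0.21], [0.05, -0.34, 0.69]]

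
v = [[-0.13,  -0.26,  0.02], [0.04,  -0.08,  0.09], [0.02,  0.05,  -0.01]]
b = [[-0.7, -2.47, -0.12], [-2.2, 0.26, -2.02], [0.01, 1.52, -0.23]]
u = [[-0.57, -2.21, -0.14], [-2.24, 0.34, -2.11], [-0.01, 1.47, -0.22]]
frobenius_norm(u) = 4.13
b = u + v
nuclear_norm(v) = 0.41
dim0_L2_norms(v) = [0.14, 0.28, 0.09]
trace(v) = -0.22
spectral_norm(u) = 3.12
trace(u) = -0.45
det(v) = -0.00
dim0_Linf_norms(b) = [2.2, 2.47, 2.02]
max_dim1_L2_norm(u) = 3.1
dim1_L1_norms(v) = [0.41, 0.21, 0.08]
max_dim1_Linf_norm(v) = 0.26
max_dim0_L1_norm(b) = 4.25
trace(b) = -0.67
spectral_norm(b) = 3.09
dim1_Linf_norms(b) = [2.47, 2.2, 1.52]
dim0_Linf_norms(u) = [2.24, 2.21, 2.11]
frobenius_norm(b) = 4.24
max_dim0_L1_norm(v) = 0.39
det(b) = -0.41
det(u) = -0.22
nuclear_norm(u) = 5.85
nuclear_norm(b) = 6.03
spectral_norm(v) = 0.30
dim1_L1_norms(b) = [3.29, 4.48, 1.76]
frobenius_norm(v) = 0.32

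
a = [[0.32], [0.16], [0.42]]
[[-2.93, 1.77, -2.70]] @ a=[[-1.79]]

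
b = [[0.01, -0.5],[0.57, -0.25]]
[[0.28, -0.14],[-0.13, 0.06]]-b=[[0.27, 0.36], [-0.7, 0.31]]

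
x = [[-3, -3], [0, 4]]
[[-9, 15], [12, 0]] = x@[[0, -5], [3, 0]]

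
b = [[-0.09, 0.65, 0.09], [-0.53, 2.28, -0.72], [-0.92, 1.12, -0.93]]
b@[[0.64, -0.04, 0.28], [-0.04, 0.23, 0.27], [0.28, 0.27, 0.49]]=[[-0.06, 0.18, 0.19], [-0.63, 0.35, 0.11], [-0.89, 0.04, -0.41]]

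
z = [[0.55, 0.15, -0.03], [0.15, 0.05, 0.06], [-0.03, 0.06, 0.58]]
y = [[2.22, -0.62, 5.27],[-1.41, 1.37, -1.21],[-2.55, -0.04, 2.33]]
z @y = [[1.09, -0.13, 2.65], [0.11, -0.03, 0.87], [-1.63, 0.08, 1.12]]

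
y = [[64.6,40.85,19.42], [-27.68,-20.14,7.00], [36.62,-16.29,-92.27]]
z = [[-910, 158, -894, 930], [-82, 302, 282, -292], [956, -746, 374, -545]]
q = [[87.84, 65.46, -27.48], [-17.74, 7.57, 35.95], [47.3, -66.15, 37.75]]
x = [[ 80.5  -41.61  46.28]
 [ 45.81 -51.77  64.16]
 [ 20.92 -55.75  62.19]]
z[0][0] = -910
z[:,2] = [-894, 282, 374]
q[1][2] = 35.95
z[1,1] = 302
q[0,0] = 87.84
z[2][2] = 374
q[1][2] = 35.95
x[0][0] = 80.5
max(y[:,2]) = 19.42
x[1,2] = 64.16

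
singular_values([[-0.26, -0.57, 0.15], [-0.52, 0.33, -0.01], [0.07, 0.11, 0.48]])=[0.67, 0.58, 0.5]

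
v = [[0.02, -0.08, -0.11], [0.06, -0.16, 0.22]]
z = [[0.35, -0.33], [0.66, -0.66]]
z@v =[[-0.01, 0.02, -0.11], [-0.03, 0.05, -0.22]]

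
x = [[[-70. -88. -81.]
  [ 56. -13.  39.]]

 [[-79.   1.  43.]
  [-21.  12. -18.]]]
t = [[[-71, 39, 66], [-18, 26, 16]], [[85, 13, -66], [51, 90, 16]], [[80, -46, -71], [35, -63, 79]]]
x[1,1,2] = -18.0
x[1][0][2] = 43.0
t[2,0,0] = 80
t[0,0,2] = 66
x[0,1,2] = 39.0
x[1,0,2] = 43.0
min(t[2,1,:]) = -63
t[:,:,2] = [[66, 16], [-66, 16], [-71, 79]]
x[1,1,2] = -18.0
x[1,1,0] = -21.0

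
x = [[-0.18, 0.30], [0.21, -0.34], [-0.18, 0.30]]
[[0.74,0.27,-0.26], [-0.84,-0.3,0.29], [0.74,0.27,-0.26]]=x @ [[1.23, 0.32, -0.37], [3.22, 1.08, -1.09]]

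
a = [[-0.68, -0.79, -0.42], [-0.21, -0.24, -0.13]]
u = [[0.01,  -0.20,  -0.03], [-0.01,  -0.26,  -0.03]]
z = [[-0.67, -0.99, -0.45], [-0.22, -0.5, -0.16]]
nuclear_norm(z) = 1.49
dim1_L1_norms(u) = [0.24, 0.3]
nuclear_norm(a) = 1.18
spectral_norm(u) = 0.33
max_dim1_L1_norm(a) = 1.89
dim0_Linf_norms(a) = [0.68, 0.79, 0.42]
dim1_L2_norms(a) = [1.12, 0.34]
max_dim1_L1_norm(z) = 2.11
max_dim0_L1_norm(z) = 1.49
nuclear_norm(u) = 0.35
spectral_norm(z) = 1.40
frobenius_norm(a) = 1.18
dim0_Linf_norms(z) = [0.67, 0.99, 0.45]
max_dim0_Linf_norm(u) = 0.26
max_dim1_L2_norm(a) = 1.12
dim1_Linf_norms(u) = [0.2, 0.26]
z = u + a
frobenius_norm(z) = 1.40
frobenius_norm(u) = 0.33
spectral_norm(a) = 1.18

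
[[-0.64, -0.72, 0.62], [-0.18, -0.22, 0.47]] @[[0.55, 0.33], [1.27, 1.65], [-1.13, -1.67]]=[[-1.97, -2.43], [-0.91, -1.21]]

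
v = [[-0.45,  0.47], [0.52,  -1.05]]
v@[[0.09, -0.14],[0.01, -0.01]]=[[-0.04, 0.06], [0.04, -0.06]]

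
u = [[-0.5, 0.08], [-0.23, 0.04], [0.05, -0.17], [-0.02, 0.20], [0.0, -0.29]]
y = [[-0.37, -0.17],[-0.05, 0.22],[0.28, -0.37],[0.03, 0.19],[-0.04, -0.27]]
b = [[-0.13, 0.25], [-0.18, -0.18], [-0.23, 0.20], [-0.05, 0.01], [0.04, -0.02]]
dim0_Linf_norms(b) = [0.23, 0.25]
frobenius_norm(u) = 0.68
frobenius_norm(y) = 0.74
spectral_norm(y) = 0.58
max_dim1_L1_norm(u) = 0.58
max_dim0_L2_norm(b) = 0.37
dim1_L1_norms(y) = [0.54, 0.27, 0.65, 0.22, 0.31]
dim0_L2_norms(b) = [0.33, 0.37]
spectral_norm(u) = 0.57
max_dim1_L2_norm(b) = 0.3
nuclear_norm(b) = 0.68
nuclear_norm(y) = 1.04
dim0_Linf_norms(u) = [0.5, 0.29]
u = b + y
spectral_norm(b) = 0.41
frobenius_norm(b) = 0.49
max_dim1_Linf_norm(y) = 0.37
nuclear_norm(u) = 0.95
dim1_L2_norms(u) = [0.51, 0.23, 0.18, 0.2, 0.29]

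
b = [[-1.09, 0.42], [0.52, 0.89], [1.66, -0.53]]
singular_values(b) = [2.11, 1.01]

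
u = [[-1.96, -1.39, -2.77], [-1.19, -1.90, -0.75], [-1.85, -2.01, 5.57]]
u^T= [[-1.96,-1.19,-1.85], [-1.39,-1.90,-2.01], [-2.77,-0.75,5.57]]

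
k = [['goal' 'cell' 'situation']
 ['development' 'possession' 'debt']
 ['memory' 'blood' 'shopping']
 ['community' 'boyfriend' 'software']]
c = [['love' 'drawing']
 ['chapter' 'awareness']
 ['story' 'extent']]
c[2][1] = 'extent'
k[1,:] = ['development', 'possession', 'debt']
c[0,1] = 'drawing'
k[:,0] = ['goal', 'development', 'memory', 'community']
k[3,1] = 'boyfriend'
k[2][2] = 'shopping'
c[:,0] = ['love', 'chapter', 'story']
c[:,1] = ['drawing', 'awareness', 'extent']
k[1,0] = 'development'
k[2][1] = 'blood'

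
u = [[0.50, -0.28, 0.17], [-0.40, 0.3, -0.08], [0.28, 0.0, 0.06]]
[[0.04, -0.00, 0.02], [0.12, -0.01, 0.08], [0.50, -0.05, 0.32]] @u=[[0.03, -0.01, 0.01], [0.09, -0.04, 0.03], [0.36, -0.16, 0.11]]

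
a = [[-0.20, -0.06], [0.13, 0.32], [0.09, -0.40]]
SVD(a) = [[0.15, 0.77], [-0.64, -0.40], [0.76, -0.49]] @ diag([0.5172324975588299, 0.251933609248657]) @ [[-0.09, -1.0],[-1.0, 0.09]]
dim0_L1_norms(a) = [0.42, 0.78]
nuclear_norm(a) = 0.77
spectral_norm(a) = 0.52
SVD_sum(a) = [[-0.01,-0.08], [0.03,0.33], [-0.03,-0.39]] + [[-0.19, 0.02], [0.1, -0.01], [0.12, -0.01]]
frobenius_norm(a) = 0.58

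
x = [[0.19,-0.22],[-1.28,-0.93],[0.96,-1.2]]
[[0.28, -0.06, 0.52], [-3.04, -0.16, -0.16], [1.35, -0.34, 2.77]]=x@[[2.02, -0.05, 1.14], [0.49, 0.24, -1.4]]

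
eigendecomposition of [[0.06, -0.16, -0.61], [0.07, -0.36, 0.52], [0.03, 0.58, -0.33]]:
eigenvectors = [[0.94+0.00j, 0.94-0.00j, (0.31+0j)], [-0.06-0.22j, (-0.06+0.22j), -0.68+0.00j], [(-0.1-0.23j), -0.10+0.23j, (0.67+0j)]]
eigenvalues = [(0.14+0.19j), (0.14-0.19j), (-0.9+0j)]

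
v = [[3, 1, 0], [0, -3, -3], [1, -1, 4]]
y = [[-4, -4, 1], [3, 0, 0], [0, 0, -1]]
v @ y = [[-9, -12, 3], [-9, 0, 3], [-7, -4, -3]]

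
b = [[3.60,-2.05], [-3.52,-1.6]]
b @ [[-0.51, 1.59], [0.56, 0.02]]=[[-2.98, 5.68], [0.9, -5.63]]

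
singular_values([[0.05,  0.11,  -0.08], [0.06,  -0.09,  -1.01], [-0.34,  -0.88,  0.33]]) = [1.14, 0.86, 0.0]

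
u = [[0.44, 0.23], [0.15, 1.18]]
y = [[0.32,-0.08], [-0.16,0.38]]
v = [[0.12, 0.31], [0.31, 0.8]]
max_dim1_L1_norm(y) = 0.54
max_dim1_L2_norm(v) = 0.86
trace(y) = 0.70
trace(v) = 0.92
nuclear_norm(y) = 0.70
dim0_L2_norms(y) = [0.36, 0.39]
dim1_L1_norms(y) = [0.4, 0.54]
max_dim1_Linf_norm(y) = 0.38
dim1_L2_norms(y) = [0.33, 0.41]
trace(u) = 1.62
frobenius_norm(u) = 1.29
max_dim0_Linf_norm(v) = 0.8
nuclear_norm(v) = 0.92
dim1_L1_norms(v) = [0.43, 1.11]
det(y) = 0.11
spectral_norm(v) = 0.92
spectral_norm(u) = 1.23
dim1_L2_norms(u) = [0.5, 1.19]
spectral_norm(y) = 0.48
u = y + v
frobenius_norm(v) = 0.92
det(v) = -0.00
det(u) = 0.48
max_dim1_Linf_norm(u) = 1.18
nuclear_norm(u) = 1.62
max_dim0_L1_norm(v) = 1.11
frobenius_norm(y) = 0.53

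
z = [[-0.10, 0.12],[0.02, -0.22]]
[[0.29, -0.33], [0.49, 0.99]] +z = [[0.19,-0.21], [0.51,0.77]]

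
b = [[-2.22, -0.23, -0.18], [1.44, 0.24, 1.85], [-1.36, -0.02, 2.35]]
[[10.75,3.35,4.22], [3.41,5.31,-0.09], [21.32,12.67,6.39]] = b @ [[-5.49,-1.79,-1.65], [1.61,-0.68,-3.79], [5.91,4.35,1.73]]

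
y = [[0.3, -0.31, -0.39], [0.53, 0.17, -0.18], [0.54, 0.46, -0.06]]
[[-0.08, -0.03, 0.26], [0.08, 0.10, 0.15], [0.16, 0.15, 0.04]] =y @ [[0.07, 0.25, 0.33], [0.28, 0.06, -0.32], [0.03, 0.22, -0.15]]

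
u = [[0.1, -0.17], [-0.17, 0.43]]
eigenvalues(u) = [0.03, 0.5]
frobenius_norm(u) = 0.50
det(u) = 0.01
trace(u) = 0.53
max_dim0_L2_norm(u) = 0.46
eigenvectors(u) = [[-0.92, 0.39],[-0.39, -0.92]]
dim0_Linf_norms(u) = [0.17, 0.43]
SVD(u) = [[-0.39, 0.92], [0.92, 0.39]] @ diag([0.5019071548096428, 0.028092845190357294]) @ [[-0.39,0.92], [0.92,0.39]]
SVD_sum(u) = [[0.08, -0.18], [-0.18, 0.43]] + [[0.02, 0.01],[0.01, 0.0]]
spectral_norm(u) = 0.50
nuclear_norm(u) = 0.53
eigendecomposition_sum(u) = [[0.02,0.01], [0.01,0.00]] + [[0.08, -0.18], [-0.18, 0.43]]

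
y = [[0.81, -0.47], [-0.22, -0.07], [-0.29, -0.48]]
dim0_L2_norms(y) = [0.89, 0.68]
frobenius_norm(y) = 1.12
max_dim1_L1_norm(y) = 1.28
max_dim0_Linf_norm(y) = 0.81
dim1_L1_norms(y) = [1.28, 0.29, 0.77]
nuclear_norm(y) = 1.53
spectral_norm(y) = 0.95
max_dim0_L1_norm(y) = 1.32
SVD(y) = [[-0.98,-0.09], [0.17,-0.28], [0.04,-0.96]] @ diag([0.9502699562338686, 0.584625529958521]) @ [[-0.89, 0.45], [0.45, 0.89]]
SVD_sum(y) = [[0.83, -0.42],[-0.15, 0.07],[-0.04, 0.02]] + [[-0.02,-0.05], [-0.07,-0.14], [-0.25,-0.5]]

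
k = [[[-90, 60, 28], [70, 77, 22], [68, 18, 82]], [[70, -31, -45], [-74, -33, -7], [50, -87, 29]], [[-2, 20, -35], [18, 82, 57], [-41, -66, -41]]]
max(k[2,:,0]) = 18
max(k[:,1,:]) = 82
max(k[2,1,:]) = 82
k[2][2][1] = -66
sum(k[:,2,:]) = 12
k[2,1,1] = 82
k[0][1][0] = 70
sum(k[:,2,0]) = 77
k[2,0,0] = -2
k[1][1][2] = -7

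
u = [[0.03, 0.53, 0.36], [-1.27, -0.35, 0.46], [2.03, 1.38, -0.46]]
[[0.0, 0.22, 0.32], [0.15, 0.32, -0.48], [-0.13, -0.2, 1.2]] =u @ [[-0.30,-0.31,0.34],  [0.24,0.35,0.44],  [-0.32,0.11,0.22]]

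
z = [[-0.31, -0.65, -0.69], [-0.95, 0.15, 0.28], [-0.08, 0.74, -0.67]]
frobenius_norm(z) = 1.73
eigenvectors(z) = [[(0.56+0j),(-0.15-0.56j),-0.15+0.56j], [-0.75+0.00j,(0.2-0.43j),(0.2+0.43j)], [(-0.36+0j),(-0.66+0j),(-0.66-0j)]]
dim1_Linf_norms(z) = [0.69, 0.95, 0.74]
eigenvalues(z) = [(1+0j), (-0.91+0.41j), (-0.91-0.41j)]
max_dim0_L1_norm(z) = 1.64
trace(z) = -0.83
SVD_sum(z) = [[-0.33,0.14,-0.37], [-0.28,0.12,-0.32], [-0.47,0.2,-0.53]] + [[-0.01, -0.0, 0.00], [-0.66, -0.22, 0.5], [0.4, 0.14, -0.3]] + [[0.02, -0.79, -0.33], [-0.01, 0.25, 0.10], [-0.01, 0.40, 0.16]]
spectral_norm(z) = 1.00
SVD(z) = [[-0.51, -0.01, -0.86], [-0.44, -0.85, 0.27], [-0.74, 0.52, 0.43]] @ diag([1.0033833317460503, 1.0018973966636757, 0.9952002291663448]) @ [[0.64, -0.28, 0.72], [0.77, 0.26, -0.58], [-0.03, 0.92, 0.38]]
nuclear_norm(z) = 3.00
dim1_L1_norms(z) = [1.65, 1.38, 1.49]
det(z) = 1.00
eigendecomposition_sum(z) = [[(0.31+0j), -0.42+0.00j, (-0.2-0j)], [-0.42+0.00j, 0.55-0.00j, (0.27+0j)], [-0.20+0.00j, 0.27-0.00j, 0.13+0.00j]] + [[(-0.31+0.14j), (-0.12+0.25j), -0.24-0.30j],  [-0.27-0.08j, -0.20+0.09j, (0.01-0.31j)],  [0.06+0.38j, 0.24+0.20j, (-0.4+0.18j)]] + [[(-0.31-0.14j), (-0.12-0.25j), (-0.24+0.3j)], [(-0.27+0.08j), -0.20-0.09j, 0.01+0.31j], [0.06-0.38j, 0.24-0.20j, -0.40-0.18j]]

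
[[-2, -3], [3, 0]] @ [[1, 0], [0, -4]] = [[-2, 12], [3, 0]]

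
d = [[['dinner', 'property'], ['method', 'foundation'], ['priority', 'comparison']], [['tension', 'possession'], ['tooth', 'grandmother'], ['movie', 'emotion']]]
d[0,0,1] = 'property'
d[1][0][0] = 'tension'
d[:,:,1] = [['property', 'foundation', 'comparison'], ['possession', 'grandmother', 'emotion']]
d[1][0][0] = 'tension'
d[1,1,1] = 'grandmother'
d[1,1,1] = 'grandmother'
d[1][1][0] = 'tooth'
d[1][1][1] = 'grandmother'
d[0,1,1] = 'foundation'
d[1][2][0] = 'movie'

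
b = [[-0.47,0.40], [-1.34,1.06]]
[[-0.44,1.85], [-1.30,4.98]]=b@[[1.32, -0.84], [0.44, 3.64]]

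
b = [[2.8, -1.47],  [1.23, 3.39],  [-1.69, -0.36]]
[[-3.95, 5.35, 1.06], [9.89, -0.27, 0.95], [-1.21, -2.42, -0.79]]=b @ [[0.10,  1.57,  0.44], [2.88,  -0.65,  0.12]]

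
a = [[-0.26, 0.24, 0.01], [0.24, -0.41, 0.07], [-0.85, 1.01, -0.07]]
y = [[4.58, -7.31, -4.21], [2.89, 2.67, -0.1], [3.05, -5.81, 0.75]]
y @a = [[0.63, -0.16, -0.17], [-0.03, -0.50, 0.22], [-2.82, 3.87, -0.43]]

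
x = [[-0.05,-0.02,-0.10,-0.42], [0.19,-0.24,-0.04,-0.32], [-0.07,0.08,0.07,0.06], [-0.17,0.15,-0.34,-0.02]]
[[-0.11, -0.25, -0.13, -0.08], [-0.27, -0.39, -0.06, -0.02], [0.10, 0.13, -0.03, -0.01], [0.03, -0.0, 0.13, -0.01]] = x @ [[-0.51, -0.43, -0.12, -0.35], [0.36, 0.53, -0.39, -0.55], [0.31, 0.42, -0.53, -0.06], [0.24, 0.52, 0.46, 0.28]]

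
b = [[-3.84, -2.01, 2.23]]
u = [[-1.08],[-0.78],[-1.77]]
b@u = [[1.77]]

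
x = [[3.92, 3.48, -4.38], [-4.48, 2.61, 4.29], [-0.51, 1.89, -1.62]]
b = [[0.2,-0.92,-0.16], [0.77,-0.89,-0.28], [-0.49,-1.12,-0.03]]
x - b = [[3.72, 4.4, -4.22], [-5.25, 3.5, 4.57], [-0.02, 3.01, -1.59]]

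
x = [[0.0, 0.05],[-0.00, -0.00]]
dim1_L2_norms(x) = [0.05, 0.0]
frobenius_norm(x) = 0.05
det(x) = 0.00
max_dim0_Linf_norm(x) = 0.05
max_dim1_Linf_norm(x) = 0.05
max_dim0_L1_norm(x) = 0.05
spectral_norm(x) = 0.05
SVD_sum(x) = [[0.00, 0.05],[0.00, 0.0]] + [[-0.00,-0.00], [0.00,-0.00]]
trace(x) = 0.00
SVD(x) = [[1.0,0.00], [0.00,1.0]] @ diag([0.05, -0.0]) @ [[0.0, 1.0], [-1.0, 0.00]]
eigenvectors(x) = [[1.00, -1.00], [0.0, 0.00]]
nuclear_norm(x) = 0.05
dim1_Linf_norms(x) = [0.05, 0.0]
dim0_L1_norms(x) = [0.0, 0.05]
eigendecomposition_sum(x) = [[0.00, 0.0], [0.00, 0.00]] + [[-0.0, 0.00],[-0.0, -0.00]]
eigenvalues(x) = [0.0, -0.0]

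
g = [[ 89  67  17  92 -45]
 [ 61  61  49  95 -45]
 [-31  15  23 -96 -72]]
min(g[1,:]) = -45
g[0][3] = 92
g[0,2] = 17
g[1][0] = 61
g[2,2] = 23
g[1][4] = -45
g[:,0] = [89, 61, -31]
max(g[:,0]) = 89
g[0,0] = 89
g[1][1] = 61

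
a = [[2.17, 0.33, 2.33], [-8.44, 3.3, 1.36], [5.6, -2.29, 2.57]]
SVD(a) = [[-0.19,-0.63,-0.75], [0.81,-0.54,0.25], [-0.56,-0.56,0.61]] @ diag([11.085687996738564, 3.7058978867047703, 0.895958979130056]) @ [[-0.93, 0.35, -0.07], [0.0, -0.19, -0.98], [-0.36, -0.92, 0.17]]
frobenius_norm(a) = 11.72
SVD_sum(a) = [[1.94, -0.73, 0.15], [-8.35, 3.13, -0.63], [5.80, -2.18, 0.44]] + [[-0.01, 0.44, 2.3],  [-0.01, 0.37, 1.95],  [-0.01, 0.39, 2.04]] + [[0.24, 0.62, -0.12], [-0.08, -0.21, 0.04], [-0.20, -0.50, 0.09]]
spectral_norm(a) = 11.09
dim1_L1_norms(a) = [4.83, 13.1, 10.46]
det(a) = 36.81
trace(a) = 8.04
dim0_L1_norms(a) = [16.21, 5.92, 6.26]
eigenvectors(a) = [[(0.35+0j), 0.26-0.17j, (0.26+0.17j)], [-0.55+0.00j, (0.87+0j), (0.87-0j)], [0.76+0.00j, (-0.12+0.36j), (-0.12-0.36j)]]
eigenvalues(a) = [(6.76+0j), (0.64+2.24j), (0.64-2.24j)]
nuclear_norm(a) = 15.69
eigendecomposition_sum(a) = [[(2.8+0j), -0.63+0.00j, 1.35+0.00j], [(-4.42-0j), 0.99-0.00j, (-2.13-0j)], [(6.15+0j), (-1.38+0j), (2.97+0j)]] + [[(-0.32+0.8j), 0.48-0.02j, 0.49-0.38j], [(-2.01+1.36j), (1.16+0.71j), (1.75-0.11j)], [-0.28-1.02j, -0.46+0.38j, -0.20+0.74j]] + [[-0.32-0.80j, 0.48+0.02j, (0.49+0.38j)], [-2.01-1.36j, 1.16-0.71j, (1.75+0.11j)], [(-0.28+1.02j), (-0.46-0.38j), -0.20-0.74j]]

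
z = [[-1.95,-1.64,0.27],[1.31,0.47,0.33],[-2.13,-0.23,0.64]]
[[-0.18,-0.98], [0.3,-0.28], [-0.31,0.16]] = z @ [[0.22, -0.38], [-0.12, 0.94], [0.20, -0.68]]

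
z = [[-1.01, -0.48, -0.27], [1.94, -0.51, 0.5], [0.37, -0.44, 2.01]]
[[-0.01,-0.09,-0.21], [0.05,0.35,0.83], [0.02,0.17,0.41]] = z @ [[0.02, 0.14, 0.33], [-0.02, -0.13, -0.30], [0.00, 0.03, 0.08]]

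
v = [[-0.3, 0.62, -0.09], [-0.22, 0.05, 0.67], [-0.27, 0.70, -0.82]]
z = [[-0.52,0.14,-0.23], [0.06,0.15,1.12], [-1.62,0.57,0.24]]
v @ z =[[0.34, -0.00, 0.74], [-0.97, 0.36, 0.27], [1.51, -0.4, 0.65]]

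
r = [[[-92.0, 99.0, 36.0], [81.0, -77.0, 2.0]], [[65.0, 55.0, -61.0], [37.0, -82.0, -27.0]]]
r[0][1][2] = 2.0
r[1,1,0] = 37.0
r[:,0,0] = [-92.0, 65.0]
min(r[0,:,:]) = -92.0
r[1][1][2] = -27.0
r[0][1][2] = 2.0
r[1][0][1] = 55.0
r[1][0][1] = 55.0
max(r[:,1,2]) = 2.0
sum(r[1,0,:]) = 59.0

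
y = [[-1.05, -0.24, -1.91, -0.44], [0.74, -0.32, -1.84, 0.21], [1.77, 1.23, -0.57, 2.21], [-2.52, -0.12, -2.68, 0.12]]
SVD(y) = [[-0.49, -0.09, 0.24, -0.83],[-0.2, -0.44, 0.78, 0.39],[0.27, -0.88, -0.34, -0.17],[-0.80, -0.14, -0.46, 0.35]] @ diag([4.472027952174699, 3.230086140255669, 1.4211876367415233, 0.21362402175184028]) @ [[0.64, 0.14, 0.74, 0.15], [-0.45, -0.28, 0.57, -0.63], [0.61, -0.48, -0.34, -0.53], [-0.09, -0.82, 0.12, 0.55]]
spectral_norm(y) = 4.47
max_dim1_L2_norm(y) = 3.68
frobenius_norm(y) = 5.70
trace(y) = -1.82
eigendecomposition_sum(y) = [[-0.62+0.42j, -0.15+0.33j, -0.94-0.43j, -0.13+0.59j], [(-0.19+0.76j), (0.11+0.36j), -1.04+0.33j, 0.32+0.55j], [0.97+0.83j, 0.61+0.10j, -0.28+1.76j, (1.04-0.06j)], [(-0.82+0.57j), (-0.19+0.44j), -1.28-0.57j, -0.16+0.80j]] + [[(-0.62-0.42j),-0.15-0.33j,(-0.94+0.43j),(-0.13-0.59j)], [(-0.19-0.76j),0.11-0.36j,-1.04-0.33j,(0.32-0.55j)], [0.97-0.83j,(0.61-0.1j),(-0.28-1.76j),(1.04+0.06j)], [-0.82-0.57j,-0.19-0.44j,(-1.28+0.57j),-0.16-0.80j]] + [[(0.3+0j), (-0.03+0j), (0.02+0j), (-0.2+0j)], [0.46+0.00j, -0.05+0.00j, (0.02+0j), (-0.3+0j)], [-0.19-0.00j, (0.02-0j), -0.01-0.00j, 0.12-0.00j], [-0.60-0.00j, 0.06-0.00j, -0.03-0.00j, 0.40-0.00j]] + [[(-0.12-0j), 0.09+0.00j, -0.04-0.00j, 0.02+0.00j], [0.66+0.00j, (-0.5-0j), (0.22+0j), -0.12-0.00j], [0.01+0.00j, (-0.01-0j), 0j, -0.00-0.00j], [-0.27-0.00j, (0.21+0j), (-0.09-0j), (0.05+0j)]]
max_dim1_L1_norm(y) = 5.78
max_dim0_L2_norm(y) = 3.81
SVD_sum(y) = [[-1.4, -0.30, -1.61, -0.33], [-0.57, -0.12, -0.66, -0.14], [0.79, 0.17, 0.90, 0.19], [-2.31, -0.49, -2.65, -0.55]] + [[0.13, 0.08, -0.16, 0.17], [0.64, 0.40, -0.82, 0.89], [1.28, 0.80, -1.63, 1.78], [0.2, 0.12, -0.25, 0.28]] + [[0.21, -0.16, -0.12, -0.18], [0.68, -0.53, -0.37, -0.59], [-0.30, 0.23, 0.16, 0.26], [-0.40, 0.31, 0.22, 0.35]] + [[0.02, 0.15, -0.02, -0.10], [-0.01, -0.07, 0.01, 0.05], [0.0, 0.03, -0.0, -0.02], [-0.01, -0.06, 0.01, 0.04]]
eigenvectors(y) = [[0.10-0.37j, 0.10+0.37j, (-0.36+0j), (-0.16+0j)],  [-0.18-0.36j, -0.18+0.36j, -0.55+0.00j, 0.91+0.00j],  [(-0.66+0j), -0.66-0.00j, 0.22+0.00j, (0.01+0j)],  [0.13-0.50j, (0.13+0.5j), (0.72+0j), (-0.38+0j)]]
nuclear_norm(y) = 9.34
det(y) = -4.39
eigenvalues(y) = [(-0.95+3.34j), (-0.95-3.34j), (0.64+0j), (-0.56+0j)]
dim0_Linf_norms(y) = [2.52, 1.23, 2.68, 2.21]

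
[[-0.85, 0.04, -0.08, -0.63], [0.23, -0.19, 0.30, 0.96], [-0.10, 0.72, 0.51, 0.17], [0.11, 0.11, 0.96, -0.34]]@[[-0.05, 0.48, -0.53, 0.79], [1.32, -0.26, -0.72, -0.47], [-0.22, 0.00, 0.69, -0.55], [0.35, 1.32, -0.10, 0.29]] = [[-0.11, -1.25, 0.43, -0.83], [0.01, 1.43, 0.13, 0.38], [0.9, -0.01, -0.13, -0.65], [-0.19, -0.42, 0.56, -0.59]]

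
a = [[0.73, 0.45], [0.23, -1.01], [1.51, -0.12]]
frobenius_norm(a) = 2.03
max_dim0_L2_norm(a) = 1.69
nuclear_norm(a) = 2.80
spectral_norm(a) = 1.69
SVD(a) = [[-0.42, 0.44], [-0.17, -0.90], [-0.89, -0.04]] @ diag([1.694202908753777, 1.1102146206793717]) @ [[-1.0, 0.05], [0.05, 1.00]]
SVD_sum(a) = [[0.7, -0.04], [0.28, -0.01], [1.51, -0.08]] + [[0.03, 0.49], [-0.05, -1.00], [-0.0, -0.04]]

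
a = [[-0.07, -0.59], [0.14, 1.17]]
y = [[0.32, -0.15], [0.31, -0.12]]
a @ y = [[-0.21,0.08], [0.41,-0.16]]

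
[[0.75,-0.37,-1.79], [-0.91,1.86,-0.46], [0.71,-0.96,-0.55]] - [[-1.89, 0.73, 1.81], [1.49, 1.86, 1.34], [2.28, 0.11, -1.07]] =[[2.64, -1.1, -3.6], [-2.4, 0.00, -1.8], [-1.57, -1.07, 0.52]]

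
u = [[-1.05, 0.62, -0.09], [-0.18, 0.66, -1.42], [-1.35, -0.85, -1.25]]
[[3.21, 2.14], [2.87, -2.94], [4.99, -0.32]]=u @[[-2.65, -2.13], [0.48, 0.19], [-1.46, 2.43]]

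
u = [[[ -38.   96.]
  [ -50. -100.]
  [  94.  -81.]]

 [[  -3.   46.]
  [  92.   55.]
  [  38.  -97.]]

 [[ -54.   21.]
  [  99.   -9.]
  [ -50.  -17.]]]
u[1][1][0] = 92.0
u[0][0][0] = -38.0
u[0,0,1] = 96.0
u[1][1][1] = 55.0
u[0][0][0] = -38.0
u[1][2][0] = 38.0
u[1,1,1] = 55.0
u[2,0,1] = 21.0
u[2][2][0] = -50.0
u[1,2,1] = -97.0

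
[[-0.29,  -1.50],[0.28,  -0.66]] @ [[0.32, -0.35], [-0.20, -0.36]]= [[0.21, 0.64],[0.22, 0.14]]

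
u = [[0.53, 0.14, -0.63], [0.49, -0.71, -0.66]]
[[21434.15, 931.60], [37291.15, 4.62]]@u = [[11816.58, 2339.35, -14118.37], [19766.57, 5217.48, -23496.47]]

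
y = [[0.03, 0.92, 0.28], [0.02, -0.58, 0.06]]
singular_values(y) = [1.11, 0.2]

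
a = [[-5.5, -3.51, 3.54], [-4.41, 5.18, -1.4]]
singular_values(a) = [7.43, 6.93]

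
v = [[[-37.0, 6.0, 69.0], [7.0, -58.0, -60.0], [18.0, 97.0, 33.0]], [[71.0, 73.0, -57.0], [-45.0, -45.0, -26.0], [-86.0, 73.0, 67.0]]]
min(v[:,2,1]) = 73.0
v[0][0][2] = 69.0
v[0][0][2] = 69.0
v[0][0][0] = -37.0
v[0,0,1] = 6.0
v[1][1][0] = -45.0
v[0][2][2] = 33.0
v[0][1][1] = -58.0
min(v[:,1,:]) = -60.0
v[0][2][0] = 18.0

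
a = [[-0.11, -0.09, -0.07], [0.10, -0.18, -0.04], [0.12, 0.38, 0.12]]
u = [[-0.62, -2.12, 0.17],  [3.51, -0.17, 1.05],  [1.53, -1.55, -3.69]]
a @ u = [[-0.35,0.36,0.15],[-0.76,-0.12,-0.02],[1.44,-0.50,-0.02]]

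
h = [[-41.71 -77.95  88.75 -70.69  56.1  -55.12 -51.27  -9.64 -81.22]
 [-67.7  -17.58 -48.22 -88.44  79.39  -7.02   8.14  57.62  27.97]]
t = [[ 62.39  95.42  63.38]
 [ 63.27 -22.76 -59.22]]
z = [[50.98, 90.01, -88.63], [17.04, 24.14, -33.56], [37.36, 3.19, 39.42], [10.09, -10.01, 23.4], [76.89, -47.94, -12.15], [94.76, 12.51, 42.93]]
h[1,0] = -67.7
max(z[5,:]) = 94.76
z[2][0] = 37.36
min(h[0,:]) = -81.22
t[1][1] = -22.76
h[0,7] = -9.64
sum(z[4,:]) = 16.800000000000004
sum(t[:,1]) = 72.66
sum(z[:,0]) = 287.12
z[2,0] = 37.36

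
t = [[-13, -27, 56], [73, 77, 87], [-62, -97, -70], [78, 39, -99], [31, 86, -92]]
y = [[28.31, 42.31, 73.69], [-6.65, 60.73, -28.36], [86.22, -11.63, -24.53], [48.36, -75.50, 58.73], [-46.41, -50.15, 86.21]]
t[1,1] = 77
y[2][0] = 86.22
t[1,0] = 73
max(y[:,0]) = 86.22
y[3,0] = 48.36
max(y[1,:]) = 60.73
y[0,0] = 28.31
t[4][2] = -92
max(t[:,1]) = 86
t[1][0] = 73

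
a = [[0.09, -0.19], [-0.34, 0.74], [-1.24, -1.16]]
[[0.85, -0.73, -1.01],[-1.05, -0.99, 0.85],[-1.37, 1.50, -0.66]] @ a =[[1.58, 0.47], [-0.81, -1.52], [0.19, 2.14]]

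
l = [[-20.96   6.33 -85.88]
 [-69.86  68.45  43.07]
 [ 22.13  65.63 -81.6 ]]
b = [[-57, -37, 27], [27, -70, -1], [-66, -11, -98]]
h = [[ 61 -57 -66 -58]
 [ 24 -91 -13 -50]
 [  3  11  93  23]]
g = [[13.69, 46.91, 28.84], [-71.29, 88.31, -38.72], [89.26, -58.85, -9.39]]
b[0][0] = -57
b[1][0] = 27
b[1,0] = 27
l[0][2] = -85.88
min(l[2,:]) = -81.6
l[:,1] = [6.33, 68.45, 65.63]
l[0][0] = -20.96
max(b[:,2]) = 27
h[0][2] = -66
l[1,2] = 43.07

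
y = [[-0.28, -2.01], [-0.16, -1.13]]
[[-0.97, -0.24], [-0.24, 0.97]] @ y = [[0.31,2.22],[-0.09,-0.61]]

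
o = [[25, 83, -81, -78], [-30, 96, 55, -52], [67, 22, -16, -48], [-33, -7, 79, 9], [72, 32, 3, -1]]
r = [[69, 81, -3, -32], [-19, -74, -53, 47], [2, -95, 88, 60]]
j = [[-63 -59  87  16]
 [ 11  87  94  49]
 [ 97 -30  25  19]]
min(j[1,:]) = 11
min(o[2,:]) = -48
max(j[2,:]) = 97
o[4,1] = 32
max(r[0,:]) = 81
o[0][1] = 83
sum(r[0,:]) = 115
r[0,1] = 81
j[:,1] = [-59, 87, -30]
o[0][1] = 83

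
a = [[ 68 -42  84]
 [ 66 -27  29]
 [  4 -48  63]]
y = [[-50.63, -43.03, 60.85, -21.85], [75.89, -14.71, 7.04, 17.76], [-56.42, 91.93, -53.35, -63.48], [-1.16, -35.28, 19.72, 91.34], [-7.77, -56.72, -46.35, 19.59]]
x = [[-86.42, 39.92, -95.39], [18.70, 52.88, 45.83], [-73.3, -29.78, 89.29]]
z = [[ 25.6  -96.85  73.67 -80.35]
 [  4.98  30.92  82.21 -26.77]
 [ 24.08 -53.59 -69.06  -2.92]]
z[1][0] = 4.98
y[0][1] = -43.03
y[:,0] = [-50.63, 75.89, -56.42, -1.16, -7.77]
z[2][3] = -2.92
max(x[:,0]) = 18.7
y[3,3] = 91.34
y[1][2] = 7.04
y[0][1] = -43.03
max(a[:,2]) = 84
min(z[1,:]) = -26.77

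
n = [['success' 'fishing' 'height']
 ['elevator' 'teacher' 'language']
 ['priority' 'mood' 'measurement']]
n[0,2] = 'height'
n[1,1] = 'teacher'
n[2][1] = 'mood'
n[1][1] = 'teacher'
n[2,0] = 'priority'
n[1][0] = 'elevator'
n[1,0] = 'elevator'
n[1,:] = ['elevator', 'teacher', 'language']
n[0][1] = 'fishing'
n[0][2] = 'height'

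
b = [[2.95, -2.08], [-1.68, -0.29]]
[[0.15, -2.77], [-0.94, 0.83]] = b @ [[0.46, -0.58], [0.58, 0.51]]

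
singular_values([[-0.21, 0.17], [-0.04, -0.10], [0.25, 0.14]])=[0.33, 0.24]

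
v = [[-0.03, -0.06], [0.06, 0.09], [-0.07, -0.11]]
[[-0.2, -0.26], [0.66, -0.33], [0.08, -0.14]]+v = [[-0.23, -0.32], [0.72, -0.24], [0.01, -0.25]]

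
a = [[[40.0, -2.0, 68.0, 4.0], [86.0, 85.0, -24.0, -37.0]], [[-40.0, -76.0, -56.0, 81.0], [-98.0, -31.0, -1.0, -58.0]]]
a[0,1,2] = -24.0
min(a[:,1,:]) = -98.0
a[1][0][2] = -56.0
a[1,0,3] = 81.0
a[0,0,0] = 40.0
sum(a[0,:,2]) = 44.0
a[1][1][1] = -31.0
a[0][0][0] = 40.0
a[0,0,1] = -2.0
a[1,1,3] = -58.0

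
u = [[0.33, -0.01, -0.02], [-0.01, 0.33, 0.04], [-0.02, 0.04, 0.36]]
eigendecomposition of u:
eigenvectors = [[0.32, -0.94, 0.14], [-0.53, -0.3, -0.79], [-0.78, -0.18, 0.59]]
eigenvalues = [0.4, 0.32, 0.3]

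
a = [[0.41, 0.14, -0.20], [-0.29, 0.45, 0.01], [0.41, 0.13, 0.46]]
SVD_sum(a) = [[0.26,  -0.0,  0.12],  [-0.24,  0.0,  -0.11],  [0.51,  -0.01,  0.24]] + [[0.02,-0.06,-0.04],  [-0.10,0.38,0.22],  [-0.06,0.21,0.12]] + [[0.14, 0.21, -0.28], [0.05, 0.07, -0.10], [-0.05, -0.07, 0.10]]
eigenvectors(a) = [[(-0.05-0.56j),(-0.05+0.56j),-0.16+0.00j], [0.45-0.08j,(0.45+0.08j),0.77+0.00j], [(-0.68+0j),-0.68-0.00j,0.62+0.00j]]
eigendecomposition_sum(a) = [[0.20+0.17j, 0.10-0.07j, (-0.08+0.12j)], [-0.12+0.17j, (0.06+0.08j), -0.11-0.05j], [(0.22-0.22j), -0.07-0.13j, 0.14+0.11j]] + [[(0.2-0.17j),(0.1+0.07j),-0.08-0.12j],[(-0.12-0.17j),0.06-0.08j,-0.11+0.05j],[0.22+0.22j,(-0.07+0.13j),0.14-0.11j]] + [[(0.01+0j), (-0.07-0j), -0.05+0.00j], [(-0.05-0j), (0.33+0j), 0.22-0.00j], [-0.04-0.00j, 0.27+0.00j, 0.18-0.00j]]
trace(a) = 1.32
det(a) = 0.15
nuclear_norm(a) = 1.62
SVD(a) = [[-0.41, -0.14, 0.90], [0.38, 0.87, 0.32], [-0.83, 0.47, -0.30]] @ diag([0.6853212506444146, 0.5155864343791703, 0.4189336607380085]) @ [[-0.90,0.01,-0.43], [-0.23,0.84,0.5], [0.36,0.55,-0.76]]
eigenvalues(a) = [(0.4+0.35j), (0.4-0.35j), (0.52+0j)]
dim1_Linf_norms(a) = [0.41, 0.45, 0.46]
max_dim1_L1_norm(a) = 1.0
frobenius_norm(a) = 0.95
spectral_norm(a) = 0.69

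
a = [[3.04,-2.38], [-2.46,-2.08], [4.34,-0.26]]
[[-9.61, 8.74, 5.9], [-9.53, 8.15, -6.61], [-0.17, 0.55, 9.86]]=a @ [[0.22, -0.10, 2.30], [4.32, -3.80, 0.46]]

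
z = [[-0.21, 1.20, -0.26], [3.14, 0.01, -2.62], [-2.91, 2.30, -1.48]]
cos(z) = [[-1.93, 1.06, 0.91],  [-0.86, 0.9, -2.79],  [-6.56, 4.11, 0.32]]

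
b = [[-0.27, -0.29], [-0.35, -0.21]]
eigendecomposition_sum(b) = [[-0.31, -0.25], [-0.31, -0.25]] + [[0.04, -0.04], [-0.04, 0.04]]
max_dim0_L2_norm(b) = 0.44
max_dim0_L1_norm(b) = 0.62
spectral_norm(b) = 0.56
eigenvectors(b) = [[-0.71, 0.64],[-0.71, -0.77]]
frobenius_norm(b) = 0.57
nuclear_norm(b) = 0.64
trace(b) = -0.48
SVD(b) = [[-0.70, -0.72],[-0.72, 0.70]] @ diag([0.5632709060487204, 0.07953544115080745]) @ [[0.78, 0.63], [-0.63, 0.78]]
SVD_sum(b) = [[-0.31, -0.25], [-0.32, -0.25]] + [[0.04, -0.04], [-0.03, 0.04]]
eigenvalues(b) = [-0.56, 0.08]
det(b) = -0.04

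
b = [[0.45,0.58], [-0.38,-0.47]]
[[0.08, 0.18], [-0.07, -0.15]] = b @ [[0.05,0.1],[0.10,0.24]]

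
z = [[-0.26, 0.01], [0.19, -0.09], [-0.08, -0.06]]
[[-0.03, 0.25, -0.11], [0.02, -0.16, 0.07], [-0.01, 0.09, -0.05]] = z @ [[0.12, -0.98, 0.45], [0.02, -0.27, 0.21]]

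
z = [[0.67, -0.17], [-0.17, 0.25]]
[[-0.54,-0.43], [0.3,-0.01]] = z@[[-0.6, -0.80],[0.80, -0.6]]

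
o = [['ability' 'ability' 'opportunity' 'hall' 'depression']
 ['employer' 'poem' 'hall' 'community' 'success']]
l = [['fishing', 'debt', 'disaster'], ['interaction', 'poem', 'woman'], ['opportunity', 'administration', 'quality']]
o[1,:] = ['employer', 'poem', 'hall', 'community', 'success']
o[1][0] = 'employer'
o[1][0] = 'employer'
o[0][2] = 'opportunity'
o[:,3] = ['hall', 'community']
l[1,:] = ['interaction', 'poem', 'woman']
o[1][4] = 'success'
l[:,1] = ['debt', 'poem', 'administration']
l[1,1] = 'poem'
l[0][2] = 'disaster'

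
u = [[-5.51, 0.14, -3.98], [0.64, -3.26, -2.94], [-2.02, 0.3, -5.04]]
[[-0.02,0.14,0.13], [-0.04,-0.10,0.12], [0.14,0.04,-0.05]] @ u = [[-0.06, -0.42, -0.99], [-0.09, 0.36, -0.15], [-0.64, -0.13, -0.42]]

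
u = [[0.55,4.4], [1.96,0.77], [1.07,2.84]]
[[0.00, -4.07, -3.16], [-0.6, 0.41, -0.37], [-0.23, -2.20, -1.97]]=u @ [[-0.32,0.60,0.10], [0.04,-1.00,-0.73]]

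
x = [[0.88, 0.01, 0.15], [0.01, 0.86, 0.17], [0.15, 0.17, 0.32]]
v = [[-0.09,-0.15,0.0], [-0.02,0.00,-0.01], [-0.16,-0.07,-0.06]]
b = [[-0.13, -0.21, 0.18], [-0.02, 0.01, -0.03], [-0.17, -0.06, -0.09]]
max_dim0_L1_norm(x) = 1.04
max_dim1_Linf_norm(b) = 0.21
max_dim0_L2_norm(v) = 0.18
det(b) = 0.00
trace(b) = -0.21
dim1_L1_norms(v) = [0.24, 0.03, 0.29]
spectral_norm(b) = 0.32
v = b @ x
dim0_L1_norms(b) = [0.32, 0.28, 0.3]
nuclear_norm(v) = 0.33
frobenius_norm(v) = 0.26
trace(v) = -0.15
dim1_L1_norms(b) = [0.52, 0.06, 0.32]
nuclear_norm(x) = 2.06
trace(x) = 2.06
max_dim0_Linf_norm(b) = 0.21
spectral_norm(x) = 0.96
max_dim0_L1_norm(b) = 0.32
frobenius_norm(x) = 1.31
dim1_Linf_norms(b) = [0.21, 0.03, 0.17]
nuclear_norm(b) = 0.51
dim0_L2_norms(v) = [0.18, 0.17, 0.06]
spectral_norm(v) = 0.24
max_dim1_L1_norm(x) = 1.04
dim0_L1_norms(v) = [0.27, 0.22, 0.07]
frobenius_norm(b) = 0.37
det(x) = 0.20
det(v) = 0.00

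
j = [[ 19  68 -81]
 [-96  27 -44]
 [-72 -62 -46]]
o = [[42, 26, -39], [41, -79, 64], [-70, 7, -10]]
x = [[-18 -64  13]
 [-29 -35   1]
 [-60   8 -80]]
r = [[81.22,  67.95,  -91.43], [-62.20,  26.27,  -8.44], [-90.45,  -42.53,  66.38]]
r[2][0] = -90.45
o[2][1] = 7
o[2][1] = 7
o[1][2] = 64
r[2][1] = -42.53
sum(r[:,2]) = -33.49000000000001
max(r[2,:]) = 66.38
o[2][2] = -10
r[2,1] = -42.53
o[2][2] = -10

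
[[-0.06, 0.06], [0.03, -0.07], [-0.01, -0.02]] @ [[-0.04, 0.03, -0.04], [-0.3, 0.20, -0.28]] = [[-0.02,  0.01,  -0.01],[0.02,  -0.01,  0.02],[0.01,  -0.00,  0.01]]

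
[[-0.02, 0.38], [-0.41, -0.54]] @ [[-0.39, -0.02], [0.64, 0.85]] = [[0.25, 0.32],[-0.19, -0.45]]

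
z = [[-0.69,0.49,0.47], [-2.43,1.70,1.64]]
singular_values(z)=[3.52, 0.01]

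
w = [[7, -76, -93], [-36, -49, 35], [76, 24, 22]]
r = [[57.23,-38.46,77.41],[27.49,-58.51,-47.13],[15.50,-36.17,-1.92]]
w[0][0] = 7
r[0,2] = 77.41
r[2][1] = -36.17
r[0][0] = 57.23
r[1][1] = -58.51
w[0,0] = 7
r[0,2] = 77.41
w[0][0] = 7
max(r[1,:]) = 27.49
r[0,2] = 77.41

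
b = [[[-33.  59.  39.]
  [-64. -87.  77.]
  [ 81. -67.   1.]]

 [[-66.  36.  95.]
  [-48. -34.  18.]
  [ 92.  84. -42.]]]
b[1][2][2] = -42.0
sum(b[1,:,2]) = 71.0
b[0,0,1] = 59.0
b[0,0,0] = -33.0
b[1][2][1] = 84.0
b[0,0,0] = -33.0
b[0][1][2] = 77.0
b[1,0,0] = -66.0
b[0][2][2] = 1.0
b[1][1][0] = -48.0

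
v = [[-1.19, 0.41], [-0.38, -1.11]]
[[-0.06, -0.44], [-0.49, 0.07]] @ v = [[0.24, 0.46], [0.56, -0.28]]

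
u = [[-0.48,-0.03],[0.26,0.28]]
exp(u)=[[0.62, -0.03], [0.24, 1.32]]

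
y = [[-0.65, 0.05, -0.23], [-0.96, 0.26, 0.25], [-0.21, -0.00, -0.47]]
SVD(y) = [[-0.54, 0.41, -0.74], [-0.83, -0.43, 0.36], [-0.17, 0.8, 0.57]] @ diag([1.2025156464245403, 0.5874295557578314, 0.059013872321062706]) @ [[0.98, -0.20, -0.0], [-0.03, -0.16, -0.99], [0.20, 0.97, -0.16]]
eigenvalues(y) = [0.19, -0.77, -0.28]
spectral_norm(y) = 1.20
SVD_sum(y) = [[-0.63, 0.13, 0.00],  [-0.97, 0.2, 0.00],  [-0.20, 0.04, 0.00]] + [[-0.01, -0.04, -0.24], [0.01, 0.04, 0.25], [-0.02, -0.07, -0.47]] + [[-0.01, -0.04, 0.01], [0.00, 0.02, -0.0], [0.01, 0.03, -0.01]]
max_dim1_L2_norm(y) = 1.03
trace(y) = -0.86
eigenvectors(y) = [[-0.06, -0.70, -0.37], [-1.00, -0.53, -0.84], [0.02, -0.48, 0.41]]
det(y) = 0.04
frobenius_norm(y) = 1.34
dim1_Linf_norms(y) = [0.65, 0.96, 0.47]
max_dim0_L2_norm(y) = 1.18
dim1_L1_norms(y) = [0.93, 1.47, 0.68]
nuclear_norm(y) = 1.85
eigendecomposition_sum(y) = [[-0.02, 0.01, 0.01], [-0.29, 0.22, 0.18], [0.01, -0.0, -0.0]] + [[-0.51, 0.02, -0.41], [-0.39, 0.02, -0.31], [-0.35, 0.02, -0.28]] + [[-0.12, 0.01, 0.17], [-0.28, 0.03, 0.38], [0.14, -0.01, -0.18]]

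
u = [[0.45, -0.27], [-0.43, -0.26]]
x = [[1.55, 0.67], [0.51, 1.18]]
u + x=[[2.0, 0.40], [0.08, 0.92]]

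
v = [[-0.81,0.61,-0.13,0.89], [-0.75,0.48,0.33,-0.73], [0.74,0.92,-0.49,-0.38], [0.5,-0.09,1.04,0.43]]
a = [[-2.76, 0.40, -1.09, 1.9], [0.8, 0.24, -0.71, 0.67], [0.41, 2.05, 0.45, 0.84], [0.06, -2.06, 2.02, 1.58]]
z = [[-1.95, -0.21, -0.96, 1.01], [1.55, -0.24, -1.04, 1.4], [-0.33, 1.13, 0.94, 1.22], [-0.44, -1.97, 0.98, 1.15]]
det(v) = 2.42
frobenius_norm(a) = 5.51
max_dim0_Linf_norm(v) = 1.04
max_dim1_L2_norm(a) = 3.55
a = z + v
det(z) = -26.16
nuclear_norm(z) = 9.15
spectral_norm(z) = 2.78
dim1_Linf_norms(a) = [2.76, 0.8, 2.05, 2.06]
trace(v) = -0.39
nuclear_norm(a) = 10.30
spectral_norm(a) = 3.58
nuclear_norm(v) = 5.06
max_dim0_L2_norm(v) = 1.42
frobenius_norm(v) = 2.56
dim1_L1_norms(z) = [4.13, 4.23, 3.62, 4.54]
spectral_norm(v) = 1.47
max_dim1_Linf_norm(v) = 1.04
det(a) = -30.64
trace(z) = -0.10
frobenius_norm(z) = 4.63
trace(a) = -0.49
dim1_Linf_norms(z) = [1.95, 1.55, 1.22, 1.97]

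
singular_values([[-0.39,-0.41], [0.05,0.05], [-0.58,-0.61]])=[1.02, 0.0]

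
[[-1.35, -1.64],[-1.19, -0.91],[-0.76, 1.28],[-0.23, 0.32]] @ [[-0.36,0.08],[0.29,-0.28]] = [[0.01, 0.35], [0.16, 0.16], [0.64, -0.42], [0.18, -0.11]]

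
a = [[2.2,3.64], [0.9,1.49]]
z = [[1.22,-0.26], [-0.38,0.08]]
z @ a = [[2.45, 4.05], [-0.76, -1.26]]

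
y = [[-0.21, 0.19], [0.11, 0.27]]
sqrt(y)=[[(0.04+0.46j),(0.19-0.17j)],[0.11-0.10j,(0.52+0.04j)]]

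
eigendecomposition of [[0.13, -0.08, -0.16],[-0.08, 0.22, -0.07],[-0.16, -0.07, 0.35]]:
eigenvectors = [[0.79, 0.44, -0.43], [0.42, -0.9, -0.13], [0.44, 0.08, 0.89]]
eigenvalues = [-0.0, 0.27, 0.44]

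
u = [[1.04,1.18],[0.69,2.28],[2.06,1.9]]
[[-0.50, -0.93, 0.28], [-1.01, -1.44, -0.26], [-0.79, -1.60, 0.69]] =u@[[0.03, -0.27, 0.61], [-0.45, -0.55, -0.30]]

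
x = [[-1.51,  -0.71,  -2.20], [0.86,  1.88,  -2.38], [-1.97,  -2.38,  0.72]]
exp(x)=[[3.49, 5.34, -6.66], [14.89, 28.98, -30.03], [-12.85, -23.66, 25.70]]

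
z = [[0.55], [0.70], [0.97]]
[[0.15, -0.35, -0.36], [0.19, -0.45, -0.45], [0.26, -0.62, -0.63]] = z@[[0.27, -0.64, -0.65]]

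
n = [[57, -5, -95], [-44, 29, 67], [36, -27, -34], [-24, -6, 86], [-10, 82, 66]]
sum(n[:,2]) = 90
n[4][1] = 82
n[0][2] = -95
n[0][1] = -5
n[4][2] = 66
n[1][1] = 29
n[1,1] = 29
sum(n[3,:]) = 56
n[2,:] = [36, -27, -34]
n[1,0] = -44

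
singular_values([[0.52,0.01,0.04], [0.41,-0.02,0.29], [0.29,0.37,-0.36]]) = [0.74, 0.56, 0.1]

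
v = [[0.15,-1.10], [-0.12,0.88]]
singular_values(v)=[1.42, 0.0]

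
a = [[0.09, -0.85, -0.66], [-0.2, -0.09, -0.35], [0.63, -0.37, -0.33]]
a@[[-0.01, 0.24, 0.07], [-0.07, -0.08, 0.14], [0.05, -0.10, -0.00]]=[[0.03,  0.16,  -0.11], [-0.01,  -0.01,  -0.03], [0.00,  0.21,  -0.01]]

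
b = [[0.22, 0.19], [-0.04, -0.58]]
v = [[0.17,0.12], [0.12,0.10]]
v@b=[[0.03, -0.04], [0.02, -0.04]]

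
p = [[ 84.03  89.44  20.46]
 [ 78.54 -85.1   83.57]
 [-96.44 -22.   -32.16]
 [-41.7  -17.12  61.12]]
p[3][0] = -41.7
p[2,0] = -96.44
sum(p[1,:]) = 77.01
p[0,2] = 20.46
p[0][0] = 84.03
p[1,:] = [78.54, -85.1, 83.57]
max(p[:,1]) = 89.44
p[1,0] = 78.54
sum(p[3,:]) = 2.29999999999999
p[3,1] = -17.12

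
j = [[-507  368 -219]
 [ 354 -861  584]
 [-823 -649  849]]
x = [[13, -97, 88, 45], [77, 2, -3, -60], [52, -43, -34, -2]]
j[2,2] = 849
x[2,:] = [52, -43, -34, -2]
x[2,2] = -34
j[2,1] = -649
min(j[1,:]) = -861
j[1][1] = -861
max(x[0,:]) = 88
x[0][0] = 13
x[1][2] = -3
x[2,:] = [52, -43, -34, -2]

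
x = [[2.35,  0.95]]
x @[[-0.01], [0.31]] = [[0.27]]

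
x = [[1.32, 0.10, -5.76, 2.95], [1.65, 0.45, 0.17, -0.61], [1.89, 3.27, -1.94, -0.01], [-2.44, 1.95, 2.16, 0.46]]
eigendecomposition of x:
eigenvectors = [[0.71+0.00j, 0.71-0.00j, 0.34+0.00j, (-0.62+0j)], [(-0.07-0.31j), (-0.07+0.31j), (0.21+0j), 0.36+0.00j], [-0.07-0.30j, (-0.07+0.3j), (0.43+0j), (-0.56+0j)], [(-0.3+0.46j), (-0.3-0.46j), 0.81+0.00j, (-0.42+0j)]]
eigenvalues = [(0.57+4.3j), (0.57-4.3j), (1.1+0j), (-1.95+0j)]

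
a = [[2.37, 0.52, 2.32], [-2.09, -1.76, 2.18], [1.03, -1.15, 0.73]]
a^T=[[2.37, -2.09, 1.03], [0.52, -1.76, -1.15], [2.32, 2.18, 0.73]]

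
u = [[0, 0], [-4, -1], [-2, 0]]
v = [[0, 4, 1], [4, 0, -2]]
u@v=[[0, 0, 0], [-4, -16, -2], [0, -8, -2]]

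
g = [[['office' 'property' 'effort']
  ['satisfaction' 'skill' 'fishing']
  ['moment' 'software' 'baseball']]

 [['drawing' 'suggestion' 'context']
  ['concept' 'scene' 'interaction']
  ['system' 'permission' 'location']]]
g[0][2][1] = 'software'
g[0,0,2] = 'effort'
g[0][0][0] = 'office'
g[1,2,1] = 'permission'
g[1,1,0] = 'concept'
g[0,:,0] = ['office', 'satisfaction', 'moment']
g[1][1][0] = 'concept'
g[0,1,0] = 'satisfaction'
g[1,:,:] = [['drawing', 'suggestion', 'context'], ['concept', 'scene', 'interaction'], ['system', 'permission', 'location']]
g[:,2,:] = [['moment', 'software', 'baseball'], ['system', 'permission', 'location']]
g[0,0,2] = 'effort'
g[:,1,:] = [['satisfaction', 'skill', 'fishing'], ['concept', 'scene', 'interaction']]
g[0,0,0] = 'office'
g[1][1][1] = 'scene'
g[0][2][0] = 'moment'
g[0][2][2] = 'baseball'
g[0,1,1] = 'skill'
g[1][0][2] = 'context'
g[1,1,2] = 'interaction'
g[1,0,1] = 'suggestion'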